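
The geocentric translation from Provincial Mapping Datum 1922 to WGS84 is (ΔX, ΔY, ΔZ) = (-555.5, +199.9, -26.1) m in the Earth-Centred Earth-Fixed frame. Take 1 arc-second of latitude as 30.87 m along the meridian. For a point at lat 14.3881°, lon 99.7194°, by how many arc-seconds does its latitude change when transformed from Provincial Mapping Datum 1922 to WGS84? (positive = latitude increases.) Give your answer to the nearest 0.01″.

sin φ = 0.248489, cos φ = 0.968635, sin λ = 0.985646, cos λ = -0.168823.
North component: ΔN = −sin φ cos λ·ΔX − sin φ sin λ·ΔY + cos φ·ΔZ = −(0.248489)(-0.168823)(-555.5) − (0.248489)(0.985646)(199.9) + (0.968635)(-26.1) = -97.54 m.
1° of latitude spans 3600 × 30.87 = 111132 m, so Δφ = -97.54 / 111132 × 3600 = -3.160″.

Δφ = -3.16″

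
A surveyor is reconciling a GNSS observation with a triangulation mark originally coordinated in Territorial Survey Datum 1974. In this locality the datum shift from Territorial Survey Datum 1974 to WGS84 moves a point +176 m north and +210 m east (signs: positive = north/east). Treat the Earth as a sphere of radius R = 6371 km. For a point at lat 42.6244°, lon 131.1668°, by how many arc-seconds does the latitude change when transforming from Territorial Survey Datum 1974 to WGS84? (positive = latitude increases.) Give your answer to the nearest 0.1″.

Δφ = 5.7″

On a sphere of radius R, 1 rad of latitude = R, so Δφ = ΔN / R = 176.0 / 6371000 = 2.7625e-05 rad = 5.698″.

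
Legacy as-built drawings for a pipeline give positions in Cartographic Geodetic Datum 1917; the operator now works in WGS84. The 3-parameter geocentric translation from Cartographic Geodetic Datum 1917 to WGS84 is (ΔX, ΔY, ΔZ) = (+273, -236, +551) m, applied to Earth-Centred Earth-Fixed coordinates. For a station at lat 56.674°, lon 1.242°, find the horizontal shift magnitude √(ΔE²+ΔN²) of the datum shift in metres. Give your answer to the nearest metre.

254 m

At φ = 56.674°, λ = 1.242°: sin φ = 0.835558, cos φ = 0.549402, sin λ = 0.021675, cos λ = 0.999765.
ΔE = −sin λ·ΔX + cos λ·ΔY = −(0.021675)·(273) + (0.999765)·(-236) = -241.86 m.
ΔN = −sin φ cos λ·ΔX − sin φ sin λ·ΔY + cos φ·ΔZ = −(0.835558)(0.999765)(273) − (0.835558)(0.021675)(-236) + (0.549402)(551) = 78.94 m.
Horizontal magnitude = √(ΔE² + ΔN²) = √((-241.86)² + 78.94²) = 254.42 m.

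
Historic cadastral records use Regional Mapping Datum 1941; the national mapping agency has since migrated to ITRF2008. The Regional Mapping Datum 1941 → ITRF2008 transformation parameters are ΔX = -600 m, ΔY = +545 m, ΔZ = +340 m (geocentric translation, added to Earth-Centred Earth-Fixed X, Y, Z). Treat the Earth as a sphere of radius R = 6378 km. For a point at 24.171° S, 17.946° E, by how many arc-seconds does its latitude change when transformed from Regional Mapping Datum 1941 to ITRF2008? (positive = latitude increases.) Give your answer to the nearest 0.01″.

Δφ = 4.70″

sin φ = -0.409461, cos φ = 0.912327, sin λ = 0.308121, cos λ = 0.951347.
North component: ΔN = −sin φ cos λ·ΔX − sin φ sin λ·ΔY + cos φ·ΔZ = −(-0.409461)(0.951347)(-600) − (-0.409461)(0.308121)(545) + (0.912327)(340) = 145.23 m.
1° of latitude spans πR/180 = 111317 m, so Δφ = 145.23 / 111317 × 3600 = 4.697″.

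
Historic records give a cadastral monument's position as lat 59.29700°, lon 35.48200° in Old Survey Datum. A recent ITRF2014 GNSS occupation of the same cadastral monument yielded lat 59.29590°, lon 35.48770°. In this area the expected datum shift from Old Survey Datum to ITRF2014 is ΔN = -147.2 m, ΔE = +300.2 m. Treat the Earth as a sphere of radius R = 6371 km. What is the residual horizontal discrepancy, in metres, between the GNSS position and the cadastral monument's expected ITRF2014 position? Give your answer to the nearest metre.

Observed coordinate differences: Δφ = -0.00110°, Δλ = +0.00570°.
Converting to metres (1° lat = 111195 m, cos φ = 0.510588): observed ΔN = -122.3 m, observed ΔE = 323.6 m.
Subtracting the expected shift leaves a residual of -122.3 − (-147.2) = 24.9 m north and 323.6 − (300.2) = 23.4 m east.
Residual distance = √(24.9² + 23.4²) = 34.2 m.

34 m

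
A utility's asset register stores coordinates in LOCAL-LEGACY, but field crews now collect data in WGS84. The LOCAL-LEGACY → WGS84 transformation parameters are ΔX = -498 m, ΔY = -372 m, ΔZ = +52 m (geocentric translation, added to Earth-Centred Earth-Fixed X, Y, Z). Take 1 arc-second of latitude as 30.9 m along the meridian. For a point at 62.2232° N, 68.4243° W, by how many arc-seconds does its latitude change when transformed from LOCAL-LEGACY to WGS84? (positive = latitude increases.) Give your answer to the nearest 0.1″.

Δφ = -3.9″

sin φ = 0.884770, cos φ = 0.466028, sin λ = -0.929933, cos λ = 0.367730.
North component: ΔN = −sin φ cos λ·ΔX − sin φ sin λ·ΔY + cos φ·ΔZ = −(0.884770)(0.367730)(-498) − (0.884770)(-0.929933)(-372) + (0.466028)(52) = -119.81 m.
1° of latitude spans 3600 × 30.90 = 111240 m, so Δφ = -119.81 / 111240 × 3600 = -3.877″.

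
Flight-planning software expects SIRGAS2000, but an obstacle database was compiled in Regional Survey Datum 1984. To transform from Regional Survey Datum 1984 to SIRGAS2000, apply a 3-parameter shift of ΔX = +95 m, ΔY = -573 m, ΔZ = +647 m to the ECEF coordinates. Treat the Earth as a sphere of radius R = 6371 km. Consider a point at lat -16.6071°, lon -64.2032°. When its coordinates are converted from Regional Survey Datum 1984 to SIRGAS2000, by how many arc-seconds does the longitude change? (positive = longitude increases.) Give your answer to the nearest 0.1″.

sin φ = -0.285807, cos φ = 0.958287, sin λ = -0.900343, cos λ = 0.435181.
East component: ΔE = −sin λ·ΔX + cos λ·ΔY = −(-0.900343)(95) + (0.435181)(-573) = -163.83 m.
1° of latitude spans πR/180 = 111195 m; at latitude φ, 1° of longitude spans that × cos φ = 106556.7 m, so Δλ = -163.83 / 106556.7 × 3600 = -5.535″.

Δλ = -5.5″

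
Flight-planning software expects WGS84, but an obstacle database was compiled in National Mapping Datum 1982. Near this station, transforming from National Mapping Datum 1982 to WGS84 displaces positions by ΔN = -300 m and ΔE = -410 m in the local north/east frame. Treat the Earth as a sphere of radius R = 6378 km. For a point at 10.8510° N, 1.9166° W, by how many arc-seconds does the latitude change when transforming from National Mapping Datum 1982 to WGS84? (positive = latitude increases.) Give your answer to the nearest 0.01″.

Δφ = -9.70″

On a sphere of radius R, 1 rad of latitude = R, so Δφ = ΔN / R = -300.0 / 6378000 = -4.7037e-05 rad = -9.702″.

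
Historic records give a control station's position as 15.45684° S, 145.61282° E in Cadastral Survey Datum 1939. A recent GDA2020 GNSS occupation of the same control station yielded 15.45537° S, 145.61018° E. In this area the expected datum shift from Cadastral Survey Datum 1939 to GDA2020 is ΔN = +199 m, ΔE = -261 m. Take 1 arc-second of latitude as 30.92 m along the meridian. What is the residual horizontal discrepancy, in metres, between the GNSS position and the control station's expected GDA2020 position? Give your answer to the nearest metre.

Observed coordinate differences: Δφ = +0.00147°, Δλ = -0.00264°.
Converting to metres (1° lat = 111312 m, cos φ = 0.963831): observed ΔN = 163.6 m, observed ΔE = -283.2 m.
Subtracting the expected shift leaves a residual of 163.6 − (199) = -35.4 m north and -283.2 − (-261) = -22.2 m east.
Residual distance = √((-35.4)² + (-22.2)²) = 41.8 m.

42 m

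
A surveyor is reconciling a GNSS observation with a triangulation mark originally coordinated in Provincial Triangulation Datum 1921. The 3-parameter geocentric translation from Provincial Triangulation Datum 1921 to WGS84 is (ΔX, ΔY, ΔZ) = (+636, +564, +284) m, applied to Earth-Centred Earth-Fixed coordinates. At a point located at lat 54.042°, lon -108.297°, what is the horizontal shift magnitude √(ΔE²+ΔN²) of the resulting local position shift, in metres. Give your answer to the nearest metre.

The local east axis at (φ, λ) is (−sin λ, cos λ, 0), so ΔE = −sin(-108.297°)·636 + cos(-108.297°)·564 = 426.78 m.
The local north axis is (−sin φ cos λ, −sin φ sin λ, cos φ), giving ΔN = 161.620 + 433.447 + 166.763 = 761.83 m.
Horizontal magnitude = √(ΔE² + ΔN²) = √(426.78² + 761.83²) = 873.23 m.

873 m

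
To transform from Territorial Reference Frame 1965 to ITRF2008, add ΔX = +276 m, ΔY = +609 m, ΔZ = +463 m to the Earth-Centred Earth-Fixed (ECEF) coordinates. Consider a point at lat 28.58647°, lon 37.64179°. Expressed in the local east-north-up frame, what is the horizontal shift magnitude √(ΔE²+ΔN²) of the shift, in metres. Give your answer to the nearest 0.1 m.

337.3 m

At φ = 28.58647°, λ = 37.64179°: sin φ = 0.478485, cos φ = 0.878096, sin λ = 0.610723, cos λ = 0.791844.
ΔE = −sin λ·ΔX + cos λ·ΔY = −(0.610723)·(276) + (0.791844)·(609) = 313.67 m.
ΔN = −sin φ cos λ·ΔX − sin φ sin λ·ΔY + cos φ·ΔZ = −(0.478485)(0.791844)(276) − (0.478485)(0.610723)(609) + (0.878096)(463) = 124.02 m.
Horizontal magnitude = √(ΔE² + ΔN²) = √(313.67² + 124.02²) = 337.30 m.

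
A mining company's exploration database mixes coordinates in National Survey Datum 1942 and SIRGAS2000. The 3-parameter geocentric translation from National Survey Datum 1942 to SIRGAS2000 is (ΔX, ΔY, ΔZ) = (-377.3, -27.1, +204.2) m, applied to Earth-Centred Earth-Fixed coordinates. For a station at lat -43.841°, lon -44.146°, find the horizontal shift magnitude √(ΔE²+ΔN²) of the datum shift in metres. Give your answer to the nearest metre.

At φ = -43.841°, λ = -44.146°: sin φ = -0.692659, cos φ = 0.721265, sin λ = -0.696489, cos λ = 0.717567.
ΔE = −sin λ·ΔX + cos λ·ΔY = −(-0.696489)·(-377.3) + (0.717567)·(-27.1) = -282.23 m.
ΔN = −sin φ cos λ·ΔX − sin φ sin λ·ΔY + cos φ·ΔZ = −(-0.692659)(0.717567)(-377.3) − (-0.692659)(-0.696489)(-27.1) + (0.721265)(204.2) = -27.17 m.
Horizontal magnitude = √(ΔE² + ΔN²) = √((-282.23)² + (-27.17)²) = 283.54 m.

284 m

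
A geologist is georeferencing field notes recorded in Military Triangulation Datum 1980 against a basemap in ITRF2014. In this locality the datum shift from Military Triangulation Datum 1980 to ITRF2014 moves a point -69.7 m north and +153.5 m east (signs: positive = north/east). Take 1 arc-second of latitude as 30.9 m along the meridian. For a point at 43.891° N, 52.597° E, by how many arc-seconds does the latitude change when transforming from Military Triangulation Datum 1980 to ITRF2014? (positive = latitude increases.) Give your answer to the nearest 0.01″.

1″ of latitude = 30.90 m, so Δφ = -69.7 / 30.90 = -2.256″.

Δφ = -2.26″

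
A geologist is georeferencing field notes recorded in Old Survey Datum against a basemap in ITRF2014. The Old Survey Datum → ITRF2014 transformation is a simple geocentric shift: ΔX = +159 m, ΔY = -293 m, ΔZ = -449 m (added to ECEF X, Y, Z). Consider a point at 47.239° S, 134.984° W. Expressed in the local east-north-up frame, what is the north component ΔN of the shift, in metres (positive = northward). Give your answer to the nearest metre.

ΔN = -235 m

At φ = -47.239°, λ = -134.984°: sin φ = -0.734192, cos φ = 0.678942, sin λ = -0.707304, cos λ = -0.706909.
ΔN = −sin φ cos λ·ΔX − sin φ sin λ·ΔY + cos φ·ΔZ = −(-0.734192)(-0.706909)(159) − (-0.734192)(-0.707304)(-293) + (0.678942)(-449) = -235.21 m.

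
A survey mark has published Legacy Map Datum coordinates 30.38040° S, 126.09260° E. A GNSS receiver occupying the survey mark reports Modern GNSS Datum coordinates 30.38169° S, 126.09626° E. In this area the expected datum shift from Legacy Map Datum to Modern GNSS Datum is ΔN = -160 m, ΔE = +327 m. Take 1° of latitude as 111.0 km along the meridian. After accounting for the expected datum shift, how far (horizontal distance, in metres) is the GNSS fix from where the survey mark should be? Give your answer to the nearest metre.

Observed coordinate differences: Δφ = -0.00129°, Δλ = +0.00366°.
Converting to metres (1° lat = 111000 m, cos φ = 0.862687): observed ΔN = -143.2 m, observed ΔE = 350.5 m.
Subtracting the expected shift leaves a residual of -143.2 − (-160) = 16.8 m north and 350.5 − (327) = 23.5 m east.
Residual distance = √(16.8² + 23.5²) = 28.9 m.

29 m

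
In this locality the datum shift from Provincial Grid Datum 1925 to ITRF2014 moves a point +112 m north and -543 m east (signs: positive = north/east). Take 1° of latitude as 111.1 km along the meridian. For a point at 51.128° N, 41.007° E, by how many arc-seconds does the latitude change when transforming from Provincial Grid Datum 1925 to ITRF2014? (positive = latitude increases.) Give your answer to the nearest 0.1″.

1° of latitude = 111.1 km, so Δφ = 112.0 / 111100 = 0.0010081° = 3.629″.

Δφ = 3.6″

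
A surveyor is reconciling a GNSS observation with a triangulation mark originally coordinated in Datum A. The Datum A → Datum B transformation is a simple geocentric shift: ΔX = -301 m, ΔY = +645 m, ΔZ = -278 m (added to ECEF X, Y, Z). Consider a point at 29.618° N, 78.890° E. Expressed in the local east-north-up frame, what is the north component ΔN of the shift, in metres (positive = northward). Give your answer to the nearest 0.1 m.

The local north axis is (−sin φ cos λ, −sin φ sin λ, cos φ), giving ΔN = 28.665 − 312.795 − 241.676 = -525.81 m.

ΔN = -525.8 m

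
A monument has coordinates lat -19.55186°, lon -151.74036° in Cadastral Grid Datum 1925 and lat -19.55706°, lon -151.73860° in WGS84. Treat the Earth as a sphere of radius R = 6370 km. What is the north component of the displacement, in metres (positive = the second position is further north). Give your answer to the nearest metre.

ΔN = -578 m

Δφ = -19.55706° − -19.55186° = -0.00520°; Δλ = -151.73860° − -151.74036° = +0.00176°.
1° along a meridian = πR/180 = 111177 m.
ΔN = Δφ × 111177 = -578.1 m; ΔE = Δλ × 111177 × cos(-19.55186°) = +0.00176 × 111177 × 0.942339 = 184.4 m.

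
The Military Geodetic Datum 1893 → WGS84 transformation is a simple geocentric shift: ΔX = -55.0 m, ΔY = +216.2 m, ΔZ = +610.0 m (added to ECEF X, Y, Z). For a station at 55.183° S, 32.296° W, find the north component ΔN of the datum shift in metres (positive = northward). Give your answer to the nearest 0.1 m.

ΔN = 215.3 m

The local north axis is (−sin φ cos λ, −sin φ sin λ, cos φ), giving ΔN = -38.169 − 94.835 + 348.284 = 215.28 m.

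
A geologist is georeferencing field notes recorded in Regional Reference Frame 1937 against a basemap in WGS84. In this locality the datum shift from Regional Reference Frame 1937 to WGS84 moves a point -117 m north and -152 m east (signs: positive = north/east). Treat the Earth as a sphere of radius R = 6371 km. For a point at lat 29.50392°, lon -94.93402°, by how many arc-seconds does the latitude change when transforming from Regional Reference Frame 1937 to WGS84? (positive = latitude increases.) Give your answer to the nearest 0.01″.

Δφ = -3.79″

On a sphere of radius R, 1 rad of latitude = R, so Δφ = ΔN / R = -117.0 / 6371000 = -1.8364e-05 rad = -3.788″.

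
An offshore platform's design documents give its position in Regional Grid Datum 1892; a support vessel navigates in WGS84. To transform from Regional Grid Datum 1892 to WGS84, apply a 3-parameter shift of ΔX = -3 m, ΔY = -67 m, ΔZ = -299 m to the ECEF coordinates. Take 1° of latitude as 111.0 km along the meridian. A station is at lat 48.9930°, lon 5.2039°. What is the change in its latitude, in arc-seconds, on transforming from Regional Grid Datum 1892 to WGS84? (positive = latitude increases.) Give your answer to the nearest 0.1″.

sin φ = 0.754629, cos φ = 0.656151, sin λ = 0.090700, cos λ = 0.995878.
North component: ΔN = −sin φ cos λ·ΔX − sin φ sin λ·ΔY + cos φ·ΔZ = −(0.754629)(0.995878)(-3) − (0.754629)(0.090700)(-67) + (0.656151)(-299) = -189.35 m.
1° of latitude spans 111000 m, so Δφ = -189.35 / 111000 × 3600 = -6.141″.

Δφ = -6.1″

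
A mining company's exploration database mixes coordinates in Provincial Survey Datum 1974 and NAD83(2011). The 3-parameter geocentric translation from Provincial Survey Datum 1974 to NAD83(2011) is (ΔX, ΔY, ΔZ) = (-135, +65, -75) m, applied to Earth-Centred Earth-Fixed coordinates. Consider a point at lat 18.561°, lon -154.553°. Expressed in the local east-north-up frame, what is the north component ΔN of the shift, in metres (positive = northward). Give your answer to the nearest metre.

At φ = 18.561°, λ = -154.553°: sin φ = 0.318314, cos φ = 0.947985, sin λ = -0.429676, cos λ = -0.902983.
ΔN = −sin φ cos λ·ΔX − sin φ sin λ·ΔY + cos φ·ΔZ = −(0.318314)(-0.902983)(-135) − (0.318314)(-0.429676)(65) + (0.947985)(-75) = -101.01 m.

ΔN = -101 m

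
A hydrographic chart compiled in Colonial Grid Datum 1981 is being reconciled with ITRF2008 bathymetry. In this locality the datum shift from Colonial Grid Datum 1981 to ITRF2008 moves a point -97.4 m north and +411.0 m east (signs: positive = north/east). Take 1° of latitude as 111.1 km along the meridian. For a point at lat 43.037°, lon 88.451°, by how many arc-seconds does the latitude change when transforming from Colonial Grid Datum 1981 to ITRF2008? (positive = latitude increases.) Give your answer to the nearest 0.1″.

Δφ = -3.2″

1° of latitude = 111.1 km, so Δφ = -97.4 / 111100 = -0.0008767° = -3.156″.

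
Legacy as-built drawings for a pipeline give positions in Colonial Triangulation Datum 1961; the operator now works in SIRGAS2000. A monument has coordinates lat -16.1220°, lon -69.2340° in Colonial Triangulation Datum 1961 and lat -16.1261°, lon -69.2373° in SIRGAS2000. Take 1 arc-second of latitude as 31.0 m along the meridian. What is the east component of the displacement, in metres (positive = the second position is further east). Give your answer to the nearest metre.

ΔE = -354 m

Δφ = -16.1261° − -16.1220° = -0.0041°; Δλ = -69.2373° − -69.2340° = -0.0033°.
1° of latitude = 3600 × 31.00 = 111600 m.
ΔN = Δφ × 111600 = -457.6 m; ΔE = Δλ × 111600 × cos(-16.1220°) = -0.0033 × 111600 × 0.960673 = -353.8 m.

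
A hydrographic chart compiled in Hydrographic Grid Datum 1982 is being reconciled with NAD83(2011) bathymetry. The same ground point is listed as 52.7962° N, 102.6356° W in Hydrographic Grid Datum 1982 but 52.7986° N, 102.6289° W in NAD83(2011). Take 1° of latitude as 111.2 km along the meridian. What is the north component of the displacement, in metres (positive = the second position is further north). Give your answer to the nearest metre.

Δφ = 52.7986° − 52.7962° = +0.0024°; Δλ = -102.6289° − -102.6356° = +0.0067°.
ΔN = Δφ × 111200 = 266.9 m; ΔE = Δλ × 111200 × cos(52.7962°) = +0.0067 × 111200 × 0.604652 = 450.5 m.

ΔN = 267 m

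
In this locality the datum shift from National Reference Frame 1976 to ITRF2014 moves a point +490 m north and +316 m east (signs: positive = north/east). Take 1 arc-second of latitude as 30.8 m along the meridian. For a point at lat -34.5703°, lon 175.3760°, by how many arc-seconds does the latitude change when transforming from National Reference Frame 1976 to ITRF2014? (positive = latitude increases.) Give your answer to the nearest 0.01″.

Δφ = 15.91″

1″ of latitude = 30.80 m, so Δφ = 490.0 / 30.80 = 15.909″.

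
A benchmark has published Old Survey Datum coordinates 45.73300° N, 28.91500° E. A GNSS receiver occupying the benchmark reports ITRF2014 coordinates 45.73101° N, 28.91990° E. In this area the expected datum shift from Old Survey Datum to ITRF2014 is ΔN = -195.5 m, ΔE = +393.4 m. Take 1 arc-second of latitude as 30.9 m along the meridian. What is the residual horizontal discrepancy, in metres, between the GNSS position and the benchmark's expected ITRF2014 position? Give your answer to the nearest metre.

29 m

Observed coordinate differences: Δφ = -0.00199°, Δλ = +0.00490°.
Converting to metres (1° lat = 111240 m, cos φ = 0.698003): observed ΔN = -221.4 m, observed ΔE = 380.5 m.
Subtracting the expected shift leaves a residual of -221.4 − (-195.5) = -25.9 m north and 380.5 − (393.4) = -12.9 m east.
Residual distance = √((-25.9)² + (-12.9)²) = 28.9 m.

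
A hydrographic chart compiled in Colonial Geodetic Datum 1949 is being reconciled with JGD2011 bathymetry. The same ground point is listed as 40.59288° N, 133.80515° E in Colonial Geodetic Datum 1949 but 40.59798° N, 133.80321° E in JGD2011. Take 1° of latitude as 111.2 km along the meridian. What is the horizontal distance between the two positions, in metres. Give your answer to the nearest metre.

590 m

Δφ = 40.59798° − 40.59288° = +0.00510°; Δλ = 133.80321° − 133.80515° = -0.00194°.
ΔN = Δφ × 111200 = 567.1 m; ΔE = Δλ × 111200 × cos(40.59288°) = -0.00194 × 111200 × 0.759352 = -163.8 m.
Distance = √(ΔE² + ΔN²) = √((-163.8)² + 567.1²) = 590.3 m.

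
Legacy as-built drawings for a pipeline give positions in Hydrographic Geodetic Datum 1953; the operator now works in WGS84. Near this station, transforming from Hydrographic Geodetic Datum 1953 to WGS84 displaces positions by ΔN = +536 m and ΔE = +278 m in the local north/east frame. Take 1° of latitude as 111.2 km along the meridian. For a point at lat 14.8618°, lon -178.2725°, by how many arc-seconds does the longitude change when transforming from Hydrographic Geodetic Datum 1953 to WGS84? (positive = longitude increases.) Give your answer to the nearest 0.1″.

Δλ = 9.3″

At latitude 14.8618°, cos φ = 0.966547.
1° of longitude at this latitude = 111.2 × cos φ = 107.48 km, so Δλ = 278.0 / 107480.1 = 0.0025865° = 9.311″.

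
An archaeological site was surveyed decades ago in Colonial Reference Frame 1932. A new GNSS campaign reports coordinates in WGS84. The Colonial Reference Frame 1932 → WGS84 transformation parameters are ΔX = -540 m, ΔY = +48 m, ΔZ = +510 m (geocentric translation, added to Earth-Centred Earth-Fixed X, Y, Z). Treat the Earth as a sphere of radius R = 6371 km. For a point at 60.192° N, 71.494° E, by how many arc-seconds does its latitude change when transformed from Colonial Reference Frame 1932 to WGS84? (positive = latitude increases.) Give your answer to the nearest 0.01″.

sin φ = 0.867696, cos φ = 0.497095, sin λ = 0.948290, cos λ = 0.317404.
North component: ΔN = −sin φ cos λ·ΔX − sin φ sin λ·ΔY + cos φ·ΔZ = −(0.867696)(0.317404)(-540) − (0.867696)(0.948290)(48) + (0.497095)(510) = 362.74 m.
1° of latitude spans πR/180 = 111195 m, so Δφ = 362.74 / 111195 × 3600 = 11.744″.

Δφ = 11.74″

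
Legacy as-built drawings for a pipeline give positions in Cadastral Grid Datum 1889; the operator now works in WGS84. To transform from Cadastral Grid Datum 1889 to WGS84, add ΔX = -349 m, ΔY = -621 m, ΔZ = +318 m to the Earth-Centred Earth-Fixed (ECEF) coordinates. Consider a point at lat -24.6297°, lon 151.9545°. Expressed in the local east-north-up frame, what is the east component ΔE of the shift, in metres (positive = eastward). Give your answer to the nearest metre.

ΔE = 712 m

The local east axis at (φ, λ) is (−sin λ, cos λ, 0), so ΔE = −sin(151.9545°)·(-349) + cos(151.9545°)·(-621) = 712.17 m.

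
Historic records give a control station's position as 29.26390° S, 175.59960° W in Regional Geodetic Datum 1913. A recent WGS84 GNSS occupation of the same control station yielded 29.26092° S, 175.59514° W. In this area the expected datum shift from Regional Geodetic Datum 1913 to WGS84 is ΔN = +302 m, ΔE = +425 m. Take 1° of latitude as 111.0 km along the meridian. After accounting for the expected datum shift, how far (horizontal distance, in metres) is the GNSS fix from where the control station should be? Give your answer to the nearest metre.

30 m

Observed coordinate differences: Δφ = +0.00298°, Δλ = +0.00446°.
Converting to metres (1° lat = 111000 m, cos φ = 0.872377): observed ΔN = 330.8 m, observed ΔE = 431.9 m.
Subtracting the expected shift leaves a residual of 330.8 − (302) = 28.8 m north and 431.9 − (425) = 6.9 m east.
Residual distance = √(28.8² + 6.9²) = 29.6 m.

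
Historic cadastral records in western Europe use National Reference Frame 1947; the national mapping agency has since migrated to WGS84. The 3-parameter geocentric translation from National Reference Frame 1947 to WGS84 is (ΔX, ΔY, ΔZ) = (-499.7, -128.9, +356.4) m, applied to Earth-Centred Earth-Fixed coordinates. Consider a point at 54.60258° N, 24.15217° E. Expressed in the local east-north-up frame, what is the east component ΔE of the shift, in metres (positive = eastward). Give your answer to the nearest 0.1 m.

ΔE = 86.8 m

At φ = 54.60258°, λ = 24.15217°: sin φ = 0.815154, cos φ = 0.579244, sin λ = 0.409161, cos λ = 0.912462.
ΔE = −sin λ·ΔX + cos λ·ΔY = −(0.409161)·(-499.7) + (0.912462)·(-128.9) = 86.84 m.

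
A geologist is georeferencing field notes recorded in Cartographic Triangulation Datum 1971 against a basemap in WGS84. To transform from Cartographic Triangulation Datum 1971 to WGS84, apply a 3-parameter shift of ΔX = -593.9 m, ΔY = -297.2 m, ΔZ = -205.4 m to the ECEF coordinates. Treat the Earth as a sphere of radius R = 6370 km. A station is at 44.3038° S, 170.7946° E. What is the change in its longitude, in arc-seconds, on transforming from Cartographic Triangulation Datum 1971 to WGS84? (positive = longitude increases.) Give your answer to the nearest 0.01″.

sin φ = -0.698463, cos φ = 0.715646, sin λ = 0.159974, cos λ = -0.987121.
East component: ΔE = −sin λ·ΔX + cos λ·ΔY = −(0.159974)(-593.9) + (-0.987121)(-297.2) = 388.38 m.
1° of latitude spans πR/180 = 111177 m; at latitude φ, 1° of longitude spans that × cos φ = 79563.8 m, so Δλ = 388.38 / 79563.8 × 3600 = 17.573″.

Δλ = 17.57″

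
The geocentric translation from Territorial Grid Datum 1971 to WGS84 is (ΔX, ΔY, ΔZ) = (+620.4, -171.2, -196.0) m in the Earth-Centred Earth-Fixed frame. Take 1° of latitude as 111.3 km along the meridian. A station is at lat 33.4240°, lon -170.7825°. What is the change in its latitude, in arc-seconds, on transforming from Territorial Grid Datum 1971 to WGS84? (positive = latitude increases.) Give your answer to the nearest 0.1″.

sin φ = 0.550830, cos φ = 0.834617, sin λ = -0.160183, cos λ = -0.987087.
North component: ΔN = −sin φ cos λ·ΔX − sin φ sin λ·ΔY + cos φ·ΔZ = −(0.550830)(-0.987087)(620.4) − (0.550830)(-0.160183)(-171.2) + (0.834617)(-196.0) = 158.63 m.
1° of latitude spans 111300 m, so Δφ = 158.63 / 111300 × 3600 = 5.131″.

Δφ = 5.1″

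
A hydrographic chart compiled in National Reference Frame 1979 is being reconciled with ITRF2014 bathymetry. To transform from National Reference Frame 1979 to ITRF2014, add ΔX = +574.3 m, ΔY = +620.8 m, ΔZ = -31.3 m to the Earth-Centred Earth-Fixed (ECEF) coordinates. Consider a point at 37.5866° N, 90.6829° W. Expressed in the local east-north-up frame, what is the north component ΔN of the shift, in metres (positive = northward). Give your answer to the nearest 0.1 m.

At φ = 37.5866°, λ = -90.6829°: sin φ = 0.609960, cos φ = 0.792432, sin λ = -0.999929, cos λ = -0.011919.
ΔN = −sin φ cos λ·ΔX − sin φ sin λ·ΔY + cos φ·ΔZ = −(0.609960)(-0.011919)(574.3) − (0.609960)(-0.999929)(620.8) + (0.792432)(-31.3) = 358.01 m.

ΔN = 358.0 m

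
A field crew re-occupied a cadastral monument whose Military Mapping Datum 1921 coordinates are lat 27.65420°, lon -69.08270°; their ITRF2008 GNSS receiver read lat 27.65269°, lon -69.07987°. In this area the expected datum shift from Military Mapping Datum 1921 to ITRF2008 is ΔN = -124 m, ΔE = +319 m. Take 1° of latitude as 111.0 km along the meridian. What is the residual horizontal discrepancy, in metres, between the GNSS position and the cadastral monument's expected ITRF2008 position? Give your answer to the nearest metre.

Observed coordinate differences: Δφ = -0.00151°, Δλ = +0.00283°.
Converting to metres (1° lat = 111000 m, cos φ = 0.885765): observed ΔN = -167.6 m, observed ΔE = 278.2 m.
Subtracting the expected shift leaves a residual of -167.6 − (-124) = -43.6 m north and 278.2 − (319) = -40.8 m east.
Residual distance = √((-43.6)² + (-40.8)²) = 59.7 m.

60 m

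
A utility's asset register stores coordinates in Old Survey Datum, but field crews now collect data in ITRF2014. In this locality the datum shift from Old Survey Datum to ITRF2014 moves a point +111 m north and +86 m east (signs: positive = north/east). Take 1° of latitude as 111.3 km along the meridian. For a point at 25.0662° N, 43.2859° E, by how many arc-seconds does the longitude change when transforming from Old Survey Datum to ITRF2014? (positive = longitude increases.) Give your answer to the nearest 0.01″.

At latitude 25.0662°, cos φ = 0.905819.
1° of longitude at this latitude = 111.3 × cos φ = 100.82 km, so Δλ = 86.0 / 100817.6 = 0.0008530° = 3.071″.

Δλ = 3.07″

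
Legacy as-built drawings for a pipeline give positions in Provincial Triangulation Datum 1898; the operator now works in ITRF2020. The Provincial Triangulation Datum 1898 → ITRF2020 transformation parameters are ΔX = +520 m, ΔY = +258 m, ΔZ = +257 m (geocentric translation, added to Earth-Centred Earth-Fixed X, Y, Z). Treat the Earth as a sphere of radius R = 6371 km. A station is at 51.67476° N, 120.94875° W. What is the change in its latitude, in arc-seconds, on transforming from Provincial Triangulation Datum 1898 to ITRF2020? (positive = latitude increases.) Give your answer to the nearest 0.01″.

sin φ = 0.784503, cos φ = 0.620125, sin λ = -0.857628, cos λ = -0.514271.
North component: ΔN = −sin φ cos λ·ΔX − sin φ sin λ·ΔY + cos φ·ΔZ = −(0.784503)(-0.514271)(520) − (0.784503)(-0.857628)(258) + (0.620125)(257) = 542.75 m.
1° of latitude spans πR/180 = 111195 m, so Δφ = 542.75 / 111195 × 3600 = 17.572″.

Δφ = 17.57″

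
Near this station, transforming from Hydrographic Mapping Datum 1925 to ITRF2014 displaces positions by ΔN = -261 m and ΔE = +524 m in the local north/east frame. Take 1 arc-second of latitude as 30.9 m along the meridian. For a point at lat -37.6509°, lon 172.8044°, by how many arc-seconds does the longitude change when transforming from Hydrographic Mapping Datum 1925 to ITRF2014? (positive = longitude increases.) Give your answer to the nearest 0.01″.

At latitude -37.6509°, cos φ = 0.791747.
1″ of longitude at this latitude = 30.90 × cos φ = 24.4650 m, so Δλ = 524.0 / 24.4650 = 21.418″.

Δλ = 21.42″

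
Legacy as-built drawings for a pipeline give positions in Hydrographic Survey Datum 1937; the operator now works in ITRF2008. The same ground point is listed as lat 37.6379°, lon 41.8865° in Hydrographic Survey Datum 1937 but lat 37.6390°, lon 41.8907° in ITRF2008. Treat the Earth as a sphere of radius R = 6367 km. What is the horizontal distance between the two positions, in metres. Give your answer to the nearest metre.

Δφ = 37.6390° − 37.6379° = +0.0011°; Δλ = 41.8907° − 41.8865° = +0.0042°.
1° along a meridian = πR/180 = 111125 m.
ΔN = Δφ × 111125 = 122.2 m; ΔE = Δλ × 111125 × cos(37.6379°) = +0.0042 × 111125 × 0.791886 = 369.6 m.
Distance = √(ΔE² + ΔN²) = √(369.6² + 122.2²) = 389.3 m.

389 m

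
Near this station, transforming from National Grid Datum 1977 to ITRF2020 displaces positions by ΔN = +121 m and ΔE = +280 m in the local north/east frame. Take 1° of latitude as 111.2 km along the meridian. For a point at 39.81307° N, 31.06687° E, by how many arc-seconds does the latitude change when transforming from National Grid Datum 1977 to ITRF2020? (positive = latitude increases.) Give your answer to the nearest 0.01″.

1° of latitude = 111.2 km, so Δφ = 121.0 / 111200 = 0.0010881° = 3.917″.

Δφ = 3.92″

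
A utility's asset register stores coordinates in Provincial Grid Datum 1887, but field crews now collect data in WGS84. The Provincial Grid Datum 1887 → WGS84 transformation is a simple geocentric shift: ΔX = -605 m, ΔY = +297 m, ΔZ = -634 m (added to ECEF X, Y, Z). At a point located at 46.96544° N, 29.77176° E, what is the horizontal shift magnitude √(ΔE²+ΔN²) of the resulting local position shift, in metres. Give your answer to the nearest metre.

580 m

At φ = 46.96544°, λ = 29.77176°: sin φ = 0.730942, cos φ = 0.682439, sin λ = 0.496546, cos λ = 0.868010.
ΔE = −sin λ·ΔX + cos λ·ΔY = −(0.496546)·(-605) + (0.868010)·(297) = 558.21 m.
ΔN = −sin φ cos λ·ΔX − sin φ sin λ·ΔY + cos φ·ΔZ = −(0.730942)(0.868010)(-605) − (0.730942)(0.496546)(297) + (0.682439)(-634) = -156.61 m.
Horizontal magnitude = √(ΔE² + ΔN²) = √(558.21² + (-156.61)²) = 579.76 m.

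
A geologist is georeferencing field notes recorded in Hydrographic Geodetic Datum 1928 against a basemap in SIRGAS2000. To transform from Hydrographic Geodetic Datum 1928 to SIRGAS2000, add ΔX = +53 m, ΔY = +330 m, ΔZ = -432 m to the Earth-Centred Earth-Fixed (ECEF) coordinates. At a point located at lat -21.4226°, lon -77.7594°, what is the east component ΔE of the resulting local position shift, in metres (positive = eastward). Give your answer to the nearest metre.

ΔE = 122 m

The local east axis at (φ, λ) is (−sin λ, cos λ, 0), so ΔE = −sin(-77.7594°)·53 + cos(-77.7594°)·330 = 121.76 m.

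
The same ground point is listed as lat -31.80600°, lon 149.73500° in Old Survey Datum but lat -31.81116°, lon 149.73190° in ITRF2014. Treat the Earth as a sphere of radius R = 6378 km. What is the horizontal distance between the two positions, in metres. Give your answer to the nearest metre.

Δφ = -31.81116° − -31.80600° = -0.00516°; Δλ = 149.73190° − 149.73500° = -0.00310°.
1° along a meridian = πR/180 = 111317 m.
ΔN = Δφ × 111317 = -574.4 m; ΔE = Δλ × 111317 × cos(-31.80600°) = -0.00310 × 111317 × 0.849838 = -293.3 m.
Distance = √(ΔE² + ΔN²) = √((-293.3)² + (-574.4)²) = 644.9 m.

645 m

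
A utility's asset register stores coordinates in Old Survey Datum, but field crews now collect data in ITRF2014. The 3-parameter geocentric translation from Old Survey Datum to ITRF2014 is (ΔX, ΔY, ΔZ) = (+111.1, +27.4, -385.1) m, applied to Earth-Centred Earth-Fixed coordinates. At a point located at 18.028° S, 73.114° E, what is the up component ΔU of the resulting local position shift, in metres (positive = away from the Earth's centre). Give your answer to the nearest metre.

ΔU = 175 m

The local up (radial) axis is (cos φ cos λ, cos φ sin λ, sin φ), giving ΔU = 30.687 + 24.931 + 119.181 = 174.80 m.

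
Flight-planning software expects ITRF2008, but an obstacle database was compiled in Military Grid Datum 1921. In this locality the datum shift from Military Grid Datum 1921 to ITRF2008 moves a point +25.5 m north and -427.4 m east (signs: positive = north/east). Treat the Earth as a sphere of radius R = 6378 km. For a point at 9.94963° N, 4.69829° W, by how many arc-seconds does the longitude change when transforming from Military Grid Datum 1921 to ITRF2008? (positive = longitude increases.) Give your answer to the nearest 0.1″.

Δλ = -14.0″

At latitude 9.94963°, cos φ = 0.984960.
One radian of longitude at latitude φ spans R cos φ, so Δλ = ΔE / (R cos φ) = -427.4 / (6378000 × 0.984960) = -6.8035e-05 rad = -14.033″.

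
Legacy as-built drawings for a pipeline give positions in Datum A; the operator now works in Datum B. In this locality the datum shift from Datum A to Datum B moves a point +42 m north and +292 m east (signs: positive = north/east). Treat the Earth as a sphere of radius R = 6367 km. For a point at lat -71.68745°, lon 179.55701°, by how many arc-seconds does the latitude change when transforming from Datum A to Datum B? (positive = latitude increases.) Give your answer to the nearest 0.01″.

Δφ = 1.36″

On a sphere of radius R, 1 rad of latitude = R, so Δφ = ΔN / R = 42.0 / 6367000 = 6.5965e-06 rad = 1.361″.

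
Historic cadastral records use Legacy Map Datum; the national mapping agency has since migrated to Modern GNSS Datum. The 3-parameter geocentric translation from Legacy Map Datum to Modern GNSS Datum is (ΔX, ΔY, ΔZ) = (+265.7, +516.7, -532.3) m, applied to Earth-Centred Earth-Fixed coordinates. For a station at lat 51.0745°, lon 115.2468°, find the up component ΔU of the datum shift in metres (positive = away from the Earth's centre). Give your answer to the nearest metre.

ΔU = -192 m

At φ = 51.0745°, λ = 115.2468°: sin φ = 0.777964, cos φ = 0.628309, sin λ = 0.904479, cos λ = -0.426518.
ΔU = cos φ cos λ·ΔX + cos φ sin λ·ΔY + sin φ·ΔZ = (0.628309)(-0.426518)(265.7) + (0.628309)(0.904479)(516.7) + (0.777964)(-532.3) = -191.68 m.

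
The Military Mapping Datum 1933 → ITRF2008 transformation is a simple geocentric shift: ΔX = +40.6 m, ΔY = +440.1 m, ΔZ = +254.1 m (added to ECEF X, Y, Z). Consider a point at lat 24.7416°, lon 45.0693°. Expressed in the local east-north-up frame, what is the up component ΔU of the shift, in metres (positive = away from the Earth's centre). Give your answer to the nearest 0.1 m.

ΔU = 415.4 m

The local up (radial) axis is (cos φ cos λ, cos φ sin λ, sin φ), giving ΔU = 26.042 + 282.973 + 106.348 = 415.36 m.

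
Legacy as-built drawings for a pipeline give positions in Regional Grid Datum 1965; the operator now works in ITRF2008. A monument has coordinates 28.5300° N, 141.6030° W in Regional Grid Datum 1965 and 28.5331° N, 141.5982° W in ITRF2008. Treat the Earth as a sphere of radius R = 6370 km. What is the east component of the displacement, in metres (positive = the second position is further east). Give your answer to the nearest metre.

ΔE = 469 m

Δφ = 28.5331° − 28.5300° = +0.0031°; Δλ = -141.5982° − -141.6030° = +0.0048°.
1° along a meridian = πR/180 = 111177 m.
ΔN = Δφ × 111177 = 344.7 m; ΔE = Δλ × 111177 × cos(28.5300°) = +0.0048 × 111177 × 0.878567 = 468.8 m.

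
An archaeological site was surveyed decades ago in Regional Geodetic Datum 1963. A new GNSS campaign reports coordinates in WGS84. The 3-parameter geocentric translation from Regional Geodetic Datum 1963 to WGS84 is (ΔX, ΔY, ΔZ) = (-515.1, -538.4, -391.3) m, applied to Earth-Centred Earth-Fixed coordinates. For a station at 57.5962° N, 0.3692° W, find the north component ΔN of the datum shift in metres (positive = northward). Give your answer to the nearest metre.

The local north axis is (−sin φ cos λ, −sin φ sin λ, cos φ), giving ΔN = 434.886 − 2.929 − 209.691 = 222.27 m.

ΔN = 222 m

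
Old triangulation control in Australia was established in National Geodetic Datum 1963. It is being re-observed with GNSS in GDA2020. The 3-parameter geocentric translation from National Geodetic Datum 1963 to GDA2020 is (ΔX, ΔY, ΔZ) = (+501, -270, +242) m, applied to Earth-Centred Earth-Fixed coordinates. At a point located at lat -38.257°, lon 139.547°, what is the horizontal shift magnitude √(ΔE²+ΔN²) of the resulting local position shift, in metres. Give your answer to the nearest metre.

The local east axis at (φ, λ) is (−sin λ, cos λ, 0), so ΔE = −sin(139.547°)·501 + cos(139.547°)·(-270) = -119.61 m.
The local north axis is (−sin φ cos λ, −sin φ sin λ, cos φ), giving ΔN = -236.054 − 108.471 + 190.028 = -154.50 m.
Horizontal magnitude = √(ΔE² + ΔN²) = √((-119.61)² + (-154.50)²) = 195.38 m.

195 m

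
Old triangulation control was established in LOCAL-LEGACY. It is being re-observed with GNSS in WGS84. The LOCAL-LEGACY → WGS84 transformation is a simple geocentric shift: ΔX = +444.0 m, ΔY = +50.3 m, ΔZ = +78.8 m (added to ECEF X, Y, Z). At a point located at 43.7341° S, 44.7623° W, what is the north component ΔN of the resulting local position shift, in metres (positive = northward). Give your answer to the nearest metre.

ΔN = 250 m

The local north axis is (−sin φ cos λ, −sin φ sin λ, cos φ), giving ΔN = 217.940 − 24.486 + 56.937 = 250.39 m.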